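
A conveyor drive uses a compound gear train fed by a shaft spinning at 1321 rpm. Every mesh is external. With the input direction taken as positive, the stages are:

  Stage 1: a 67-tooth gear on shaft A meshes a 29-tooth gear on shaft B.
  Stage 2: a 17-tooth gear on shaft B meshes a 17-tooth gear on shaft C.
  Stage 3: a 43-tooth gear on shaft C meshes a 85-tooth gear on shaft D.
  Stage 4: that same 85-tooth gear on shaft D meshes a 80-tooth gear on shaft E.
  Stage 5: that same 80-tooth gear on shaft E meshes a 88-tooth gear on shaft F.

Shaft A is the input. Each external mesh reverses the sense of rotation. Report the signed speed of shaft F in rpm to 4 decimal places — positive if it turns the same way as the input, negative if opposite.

-1491.3013 rpm (opposite to input, |ω| = 1491.3013 rpm)

Stage 1 [67T→29T]: ω = 1321.0000×67/29 = 3051.9655 rpm, dir flips to −; running = −3051.9655
Stage 2 [17T→17T]: ω = 3051.9655×17/17 = 3051.9655 rpm, dir flips to +; running = +3051.9655
Stage 3 [43T→85T]: ω = 3051.9655×43/85 = 1543.9355 rpm, dir flips to −; running = −1543.9355
Stage 4 [85T→80T]: ω = 1543.9355×85/80 = 1640.4315 rpm, dir flips to +; running = +1640.4315
Stage 5 [80T→88T]: ω = 1640.4315×80/88 = 1491.3013 rpm, dir flips to −; running = −1491.3013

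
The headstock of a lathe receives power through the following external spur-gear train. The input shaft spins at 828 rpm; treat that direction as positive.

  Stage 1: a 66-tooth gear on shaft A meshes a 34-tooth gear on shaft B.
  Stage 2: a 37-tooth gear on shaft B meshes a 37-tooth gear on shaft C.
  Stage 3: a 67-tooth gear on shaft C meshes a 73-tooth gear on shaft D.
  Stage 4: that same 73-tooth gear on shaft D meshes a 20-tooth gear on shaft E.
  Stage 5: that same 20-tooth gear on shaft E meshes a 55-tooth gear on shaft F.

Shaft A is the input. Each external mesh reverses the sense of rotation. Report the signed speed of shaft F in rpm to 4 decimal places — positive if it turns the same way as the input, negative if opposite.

Stage 1 [66T→34T]: ω = 828.0000×66/34 = 1607.2941 rpm, dir flips to −; running = −1607.2941
Stage 2 [37T→37T]: ω = 1607.2941×37/37 = 1607.2941 rpm, dir flips to +; running = +1607.2941
Stage 3 [67T→73T]: ω = 1607.2941×67/73 = 1475.1878 rpm, dir flips to −; running = −1475.1878
Stage 4 [73T→20T]: ω = 1475.1878×73/20 = 5384.4353 rpm, dir flips to +; running = +5384.4353
Stage 5 [20T→55T]: ω = 5384.4353×20/55 = 1957.9765 rpm, dir flips to −; running = −1957.9765

-1957.9765 rpm (opposite to input, |ω| = 1957.9765 rpm)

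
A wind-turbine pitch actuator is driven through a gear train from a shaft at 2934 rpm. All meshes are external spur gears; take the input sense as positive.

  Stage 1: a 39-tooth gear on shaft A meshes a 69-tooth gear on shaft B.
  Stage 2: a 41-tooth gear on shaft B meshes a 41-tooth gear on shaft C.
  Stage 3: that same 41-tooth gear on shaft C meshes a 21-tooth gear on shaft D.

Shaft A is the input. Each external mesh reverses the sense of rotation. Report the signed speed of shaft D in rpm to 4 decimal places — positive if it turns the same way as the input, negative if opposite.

-3237.7267 rpm (opposite to input, |ω| = 3237.7267 rpm)

Stage 1 [39T→69T]: ω = 2934.0000×39/69 = 1658.3478 rpm, dir flips to −; running = −1658.3478
Stage 2 [41T→41T]: ω = 1658.3478×41/41 = 1658.3478 rpm, dir flips to +; running = +1658.3478
Stage 3 [41T→21T]: ω = 1658.3478×41/21 = 3237.7267 rpm, dir flips to −; running = −3237.7267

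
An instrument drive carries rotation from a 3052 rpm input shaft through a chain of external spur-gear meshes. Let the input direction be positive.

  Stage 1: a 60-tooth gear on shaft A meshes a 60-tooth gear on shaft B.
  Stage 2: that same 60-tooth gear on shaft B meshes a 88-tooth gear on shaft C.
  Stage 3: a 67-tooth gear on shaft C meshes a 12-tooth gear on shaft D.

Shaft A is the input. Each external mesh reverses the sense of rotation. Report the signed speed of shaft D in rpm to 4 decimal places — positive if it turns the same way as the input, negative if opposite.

Stage 1 [60T→60T]: ω = 3052.0000×60/60 = 3052.0000 rpm, dir flips to −; running = −3052.0000
Stage 2 [60T→88T]: ω = 3052.0000×60/88 = 2080.9091 rpm, dir flips to +; running = +2080.9091
Stage 3 [67T→12T]: ω = 2080.9091×67/12 = 11618.4091 rpm, dir flips to −; running = −11618.4091

-11618.4091 rpm (opposite to input, |ω| = 11618.4091 rpm)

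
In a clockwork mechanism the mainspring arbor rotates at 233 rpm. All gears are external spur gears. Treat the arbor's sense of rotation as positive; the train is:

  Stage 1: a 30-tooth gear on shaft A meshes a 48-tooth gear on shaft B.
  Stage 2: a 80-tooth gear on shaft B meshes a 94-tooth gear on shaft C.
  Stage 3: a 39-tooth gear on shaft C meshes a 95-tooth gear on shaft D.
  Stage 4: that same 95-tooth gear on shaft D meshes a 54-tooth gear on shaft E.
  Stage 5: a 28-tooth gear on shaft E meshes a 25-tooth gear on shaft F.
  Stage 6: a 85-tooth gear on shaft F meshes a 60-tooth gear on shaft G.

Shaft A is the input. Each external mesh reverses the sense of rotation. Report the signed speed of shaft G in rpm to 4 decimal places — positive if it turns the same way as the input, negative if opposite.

+142.0217 rpm (same as input, |ω| = 142.0217 rpm)

Stage 1 [30T→48T]: ω = 233.0000×30/48 = 145.6250 rpm, dir flips to −; running = −145.6250
Stage 2 [80T→94T]: ω = 145.6250×80/94 = 123.9362 rpm, dir flips to +; running = +123.9362
Stage 3 [39T→95T]: ω = 123.9362×39/95 = 50.8791 rpm, dir flips to −; running = −50.8791
Stage 4 [95T→54T]: ω = 50.8791×95/54 = 89.5095 rpm, dir flips to +; running = +89.5095
Stage 5 [28T→25T]: ω = 89.5095×28/25 = 100.2506 rpm, dir flips to −; running = −100.2506
Stage 6 [85T→60T]: ω = 100.2506×85/60 = 142.0217 rpm, dir flips to +; running = +142.0217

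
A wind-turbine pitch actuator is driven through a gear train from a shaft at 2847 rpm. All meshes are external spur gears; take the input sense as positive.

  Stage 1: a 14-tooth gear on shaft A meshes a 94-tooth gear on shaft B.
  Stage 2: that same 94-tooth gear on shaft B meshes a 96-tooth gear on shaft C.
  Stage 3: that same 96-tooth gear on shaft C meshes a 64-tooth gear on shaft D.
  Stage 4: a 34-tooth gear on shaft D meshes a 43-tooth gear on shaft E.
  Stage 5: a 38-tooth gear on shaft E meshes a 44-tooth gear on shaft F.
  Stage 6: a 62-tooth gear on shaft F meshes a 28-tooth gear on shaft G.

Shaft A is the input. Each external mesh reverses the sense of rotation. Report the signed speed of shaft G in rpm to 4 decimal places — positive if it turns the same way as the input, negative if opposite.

+941.6957 rpm (same as input, |ω| = 941.6957 rpm)

Stage 1 [14T→94T]: ω = 2847.0000×14/94 = 424.0213 rpm, dir flips to −; running = −424.0213
Stage 2 [94T→96T]: ω = 424.0213×94/96 = 415.1875 rpm, dir flips to +; running = +415.1875
Stage 3 [96T→64T]: ω = 415.1875×96/64 = 622.7812 rpm, dir flips to −; running = −622.7812
Stage 4 [34T→43T]: ω = 622.7812×34/43 = 492.4317 rpm, dir flips to +; running = +492.4317
Stage 5 [38T→44T]: ω = 492.4317×38/44 = 425.2819 rpm, dir flips to −; running = −425.2819
Stage 6 [62T→28T]: ω = 425.2819×62/28 = 941.6957 rpm, dir flips to +; running = +941.6957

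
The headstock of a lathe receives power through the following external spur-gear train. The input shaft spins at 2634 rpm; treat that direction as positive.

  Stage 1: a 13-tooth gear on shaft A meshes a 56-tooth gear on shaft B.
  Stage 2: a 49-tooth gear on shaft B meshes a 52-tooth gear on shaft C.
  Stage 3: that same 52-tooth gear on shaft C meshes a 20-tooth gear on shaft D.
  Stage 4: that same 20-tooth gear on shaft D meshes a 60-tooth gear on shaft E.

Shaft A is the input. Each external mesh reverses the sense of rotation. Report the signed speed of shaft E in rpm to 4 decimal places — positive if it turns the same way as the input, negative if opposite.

+499.3625 rpm (same as input, |ω| = 499.3625 rpm)

Stage 1 [13T→56T]: ω = 2634.0000×13/56 = 611.4643 rpm, dir flips to −; running = −611.4643
Stage 2 [49T→52T]: ω = 611.4643×49/52 = 576.1875 rpm, dir flips to +; running = +576.1875
Stage 3 [52T→20T]: ω = 576.1875×52/20 = 1498.0875 rpm, dir flips to −; running = −1498.0875
Stage 4 [20T→60T]: ω = 1498.0875×20/60 = 499.3625 rpm, dir flips to +; running = +499.3625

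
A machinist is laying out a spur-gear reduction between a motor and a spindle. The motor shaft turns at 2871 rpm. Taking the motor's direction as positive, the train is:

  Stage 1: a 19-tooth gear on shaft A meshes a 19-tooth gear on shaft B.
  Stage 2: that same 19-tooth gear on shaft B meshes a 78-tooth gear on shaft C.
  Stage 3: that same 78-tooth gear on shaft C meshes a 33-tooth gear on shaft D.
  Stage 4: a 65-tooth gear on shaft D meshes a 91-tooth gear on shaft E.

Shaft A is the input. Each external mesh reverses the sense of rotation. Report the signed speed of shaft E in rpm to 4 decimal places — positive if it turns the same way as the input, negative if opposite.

Stage 1 [19T→19T]: ω = 2871.0000×19/19 = 2871.0000 rpm, dir flips to −; running = −2871.0000
Stage 2 [19T→78T]: ω = 2871.0000×19/78 = 699.3462 rpm, dir flips to +; running = +699.3462
Stage 3 [78T→33T]: ω = 699.3462×78/33 = 1653.0000 rpm, dir flips to −; running = −1653.0000
Stage 4 [65T→91T]: ω = 1653.0000×65/91 = 1180.7143 rpm, dir flips to +; running = +1180.7143

+1180.7143 rpm (same as input, |ω| = 1180.7143 rpm)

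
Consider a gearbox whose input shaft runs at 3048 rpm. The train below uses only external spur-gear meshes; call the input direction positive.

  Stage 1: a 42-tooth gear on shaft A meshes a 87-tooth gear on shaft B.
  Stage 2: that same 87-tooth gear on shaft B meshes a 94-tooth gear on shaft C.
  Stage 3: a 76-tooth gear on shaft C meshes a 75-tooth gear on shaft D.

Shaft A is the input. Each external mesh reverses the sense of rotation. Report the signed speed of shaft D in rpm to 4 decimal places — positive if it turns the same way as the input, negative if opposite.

-1380.0306 rpm (opposite to input, |ω| = 1380.0306 rpm)

Stage 1 [42T→87T]: ω = 3048.0000×42/87 = 1471.4483 rpm, dir flips to −; running = −1471.4483
Stage 2 [87T→94T]: ω = 1471.4483×87/94 = 1361.8723 rpm, dir flips to +; running = +1361.8723
Stage 3 [76T→75T]: ω = 1361.8723×76/75 = 1380.0306 rpm, dir flips to −; running = −1380.0306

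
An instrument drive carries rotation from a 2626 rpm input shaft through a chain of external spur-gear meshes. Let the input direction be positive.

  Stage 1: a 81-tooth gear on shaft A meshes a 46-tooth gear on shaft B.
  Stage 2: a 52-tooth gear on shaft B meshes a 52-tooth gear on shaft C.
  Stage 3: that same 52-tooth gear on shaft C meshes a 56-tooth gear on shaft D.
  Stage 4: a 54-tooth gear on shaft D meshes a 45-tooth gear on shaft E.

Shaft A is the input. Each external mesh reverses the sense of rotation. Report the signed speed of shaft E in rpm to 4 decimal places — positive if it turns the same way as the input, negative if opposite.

+5152.5056 rpm (same as input, |ω| = 5152.5056 rpm)

Stage 1 [81T→46T]: ω = 2626.0000×81/46 = 4624.0435 rpm, dir flips to −; running = −4624.0435
Stage 2 [52T→52T]: ω = 4624.0435×52/52 = 4624.0435 rpm, dir flips to +; running = +4624.0435
Stage 3 [52T→56T]: ω = 4624.0435×52/56 = 4293.7547 rpm, dir flips to −; running = −4293.7547
Stage 4 [54T→45T]: ω = 4293.7547×54/45 = 5152.5056 rpm, dir flips to +; running = +5152.5056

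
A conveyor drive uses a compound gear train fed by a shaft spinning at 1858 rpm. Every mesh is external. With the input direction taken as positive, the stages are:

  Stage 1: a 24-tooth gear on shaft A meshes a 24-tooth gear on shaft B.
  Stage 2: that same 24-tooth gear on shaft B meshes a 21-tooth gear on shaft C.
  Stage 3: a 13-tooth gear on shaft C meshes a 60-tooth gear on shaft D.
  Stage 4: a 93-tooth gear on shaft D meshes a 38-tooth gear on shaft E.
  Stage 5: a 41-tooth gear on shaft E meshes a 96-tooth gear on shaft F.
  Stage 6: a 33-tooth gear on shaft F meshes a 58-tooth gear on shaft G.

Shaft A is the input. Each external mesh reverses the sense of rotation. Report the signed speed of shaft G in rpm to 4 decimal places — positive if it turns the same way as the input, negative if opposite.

Stage 1 [24T→24T]: ω = 1858.0000×24/24 = 1858.0000 rpm, dir flips to −; running = −1858.0000
Stage 2 [24T→21T]: ω = 1858.0000×24/21 = 2123.4286 rpm, dir flips to +; running = +2123.4286
Stage 3 [13T→60T]: ω = 2123.4286×13/60 = 460.0762 rpm, dir flips to −; running = −460.0762
Stage 4 [93T→38T]: ω = 460.0762×93/38 = 1125.9759 rpm, dir flips to +; running = +1125.9759
Stage 5 [41T→96T]: ω = 1125.9759×41/96 = 480.8856 rpm, dir flips to −; running = −480.8856
Stage 6 [33T→58T]: ω = 480.8856×33/58 = 273.6073 rpm, dir flips to +; running = +273.6073

+273.6073 rpm (same as input, |ω| = 273.6073 rpm)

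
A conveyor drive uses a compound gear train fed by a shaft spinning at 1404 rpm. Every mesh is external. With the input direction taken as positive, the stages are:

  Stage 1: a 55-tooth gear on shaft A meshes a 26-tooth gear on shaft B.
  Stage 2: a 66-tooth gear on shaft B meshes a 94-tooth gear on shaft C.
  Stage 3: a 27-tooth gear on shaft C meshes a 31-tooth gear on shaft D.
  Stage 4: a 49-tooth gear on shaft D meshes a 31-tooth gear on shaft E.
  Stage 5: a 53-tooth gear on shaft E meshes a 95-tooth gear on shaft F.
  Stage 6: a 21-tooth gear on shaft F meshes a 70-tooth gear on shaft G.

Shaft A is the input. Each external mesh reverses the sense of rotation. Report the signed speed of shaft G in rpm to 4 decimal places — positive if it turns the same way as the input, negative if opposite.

+480.4880 rpm (same as input, |ω| = 480.4880 rpm)

Stage 1 [55T→26T]: ω = 1404.0000×55/26 = 2970.0000 rpm, dir flips to −; running = −2970.0000
Stage 2 [66T→94T]: ω = 2970.0000×66/94 = 2085.3191 rpm, dir flips to +; running = +2085.3191
Stage 3 [27T→31T]: ω = 2085.3191×27/31 = 1816.2457 rpm, dir flips to −; running = −1816.2457
Stage 4 [49T→31T]: ω = 1816.2457×49/31 = 2870.8400 rpm, dir flips to +; running = +2870.8400
Stage 5 [53T→95T]: ω = 2870.8400×53/95 = 1601.6265 rpm, dir flips to −; running = −1601.6265
Stage 6 [21T→70T]: ω = 1601.6265×21/70 = 480.4880 rpm, dir flips to +; running = +480.4880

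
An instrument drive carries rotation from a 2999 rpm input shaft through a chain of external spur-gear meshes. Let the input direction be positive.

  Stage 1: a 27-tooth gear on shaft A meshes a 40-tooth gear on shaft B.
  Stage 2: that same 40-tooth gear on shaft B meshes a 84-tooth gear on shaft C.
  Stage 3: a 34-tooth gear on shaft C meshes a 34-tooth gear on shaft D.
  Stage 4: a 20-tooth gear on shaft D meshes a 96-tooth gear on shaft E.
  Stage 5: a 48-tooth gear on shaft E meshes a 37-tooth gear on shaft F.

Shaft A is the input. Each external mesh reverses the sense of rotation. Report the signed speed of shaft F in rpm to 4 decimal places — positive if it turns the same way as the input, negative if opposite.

-260.5309 rpm (opposite to input, |ω| = 260.5309 rpm)

Stage 1 [27T→40T]: ω = 2999.0000×27/40 = 2024.3250 rpm, dir flips to −; running = −2024.3250
Stage 2 [40T→84T]: ω = 2024.3250×40/84 = 963.9643 rpm, dir flips to +; running = +963.9643
Stage 3 [34T→34T]: ω = 963.9643×34/34 = 963.9643 rpm, dir flips to −; running = −963.9643
Stage 4 [20T→96T]: ω = 963.9643×20/96 = 200.8259 rpm, dir flips to +; running = +200.8259
Stage 5 [48T→37T]: ω = 200.8259×48/37 = 260.5309 rpm, dir flips to −; running = −260.5309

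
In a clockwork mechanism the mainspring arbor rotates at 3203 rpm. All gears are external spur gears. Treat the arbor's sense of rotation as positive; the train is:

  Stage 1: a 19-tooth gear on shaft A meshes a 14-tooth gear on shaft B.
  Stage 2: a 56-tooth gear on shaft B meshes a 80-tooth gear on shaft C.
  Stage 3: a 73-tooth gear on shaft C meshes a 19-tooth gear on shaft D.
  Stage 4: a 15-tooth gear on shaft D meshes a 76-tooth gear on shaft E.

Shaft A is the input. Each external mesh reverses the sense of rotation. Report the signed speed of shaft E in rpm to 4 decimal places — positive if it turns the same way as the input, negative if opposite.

+2307.4243 rpm (same as input, |ω| = 2307.4243 rpm)

Stage 1 [19T→14T]: ω = 3203.0000×19/14 = 4346.9286 rpm, dir flips to −; running = −4346.9286
Stage 2 [56T→80T]: ω = 4346.9286×56/80 = 3042.8500 rpm, dir flips to +; running = +3042.8500
Stage 3 [73T→19T]: ω = 3042.8500×73/19 = 11690.9500 rpm, dir flips to −; running = −11690.9500
Stage 4 [15T→76T]: ω = 11690.9500×15/76 = 2307.4243 rpm, dir flips to +; running = +2307.4243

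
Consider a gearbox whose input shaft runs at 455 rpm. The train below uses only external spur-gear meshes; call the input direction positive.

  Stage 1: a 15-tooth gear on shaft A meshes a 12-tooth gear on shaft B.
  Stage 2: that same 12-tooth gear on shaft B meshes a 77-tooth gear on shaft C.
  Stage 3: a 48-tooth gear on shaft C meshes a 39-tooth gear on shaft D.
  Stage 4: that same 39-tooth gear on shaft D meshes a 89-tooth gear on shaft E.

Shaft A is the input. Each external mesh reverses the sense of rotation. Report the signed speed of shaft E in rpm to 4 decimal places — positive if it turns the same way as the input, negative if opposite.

+47.8039 rpm (same as input, |ω| = 47.8039 rpm)

Stage 1 [15T→12T]: ω = 455.0000×15/12 = 568.7500 rpm, dir flips to −; running = −568.7500
Stage 2 [12T→77T]: ω = 568.7500×12/77 = 88.6364 rpm, dir flips to +; running = +88.6364
Stage 3 [48T→39T]: ω = 88.6364×48/39 = 109.0909 rpm, dir flips to −; running = −109.0909
Stage 4 [39T→89T]: ω = 109.0909×39/89 = 47.8039 rpm, dir flips to +; running = +47.8039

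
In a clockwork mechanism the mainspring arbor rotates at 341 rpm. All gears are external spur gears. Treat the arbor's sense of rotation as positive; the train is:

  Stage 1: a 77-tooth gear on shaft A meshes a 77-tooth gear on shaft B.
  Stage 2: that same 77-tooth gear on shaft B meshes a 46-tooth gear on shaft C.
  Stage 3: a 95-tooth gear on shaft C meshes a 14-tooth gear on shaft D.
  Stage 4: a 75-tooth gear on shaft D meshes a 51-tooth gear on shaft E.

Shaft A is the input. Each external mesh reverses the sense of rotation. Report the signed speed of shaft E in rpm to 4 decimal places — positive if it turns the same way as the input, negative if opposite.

+5696.0518 rpm (same as input, |ω| = 5696.0518 rpm)

Stage 1 [77T→77T]: ω = 341.0000×77/77 = 341.0000 rpm, dir flips to −; running = −341.0000
Stage 2 [77T→46T]: ω = 341.0000×77/46 = 570.8043 rpm, dir flips to +; running = +570.8043
Stage 3 [95T→14T]: ω = 570.8043×95/14 = 3873.3152 rpm, dir flips to −; running = −3873.3152
Stage 4 [75T→51T]: ω = 3873.3152×75/51 = 5696.0518 rpm, dir flips to +; running = +5696.0518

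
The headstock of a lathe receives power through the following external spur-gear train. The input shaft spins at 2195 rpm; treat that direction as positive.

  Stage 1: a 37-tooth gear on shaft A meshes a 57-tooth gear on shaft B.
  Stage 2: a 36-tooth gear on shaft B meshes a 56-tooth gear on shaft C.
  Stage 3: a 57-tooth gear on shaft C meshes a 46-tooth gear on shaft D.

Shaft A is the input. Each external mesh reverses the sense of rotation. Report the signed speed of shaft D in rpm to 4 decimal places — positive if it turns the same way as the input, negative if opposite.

-1134.9922 rpm (opposite to input, |ω| = 1134.9922 rpm)

Stage 1 [37T→57T]: ω = 2195.0000×37/57 = 1424.8246 rpm, dir flips to −; running = −1424.8246
Stage 2 [36T→56T]: ω = 1424.8246×36/56 = 915.9586 rpm, dir flips to +; running = +915.9586
Stage 3 [57T→46T]: ω = 915.9586×57/46 = 1134.9922 rpm, dir flips to −; running = −1134.9922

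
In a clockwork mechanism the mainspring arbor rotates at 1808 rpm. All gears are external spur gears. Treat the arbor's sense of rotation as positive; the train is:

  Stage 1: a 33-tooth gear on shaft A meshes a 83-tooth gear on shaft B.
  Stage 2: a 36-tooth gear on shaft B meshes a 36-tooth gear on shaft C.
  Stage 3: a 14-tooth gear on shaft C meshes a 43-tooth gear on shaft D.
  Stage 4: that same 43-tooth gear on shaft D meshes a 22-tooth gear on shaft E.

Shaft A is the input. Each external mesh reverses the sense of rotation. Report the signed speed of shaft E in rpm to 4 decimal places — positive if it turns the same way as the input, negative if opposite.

Stage 1 [33T→83T]: ω = 1808.0000×33/83 = 718.8434 rpm, dir flips to −; running = −718.8434
Stage 2 [36T→36T]: ω = 718.8434×36/36 = 718.8434 rpm, dir flips to +; running = +718.8434
Stage 3 [14T→43T]: ω = 718.8434×14/43 = 234.0420 rpm, dir flips to −; running = −234.0420
Stage 4 [43T→22T]: ω = 234.0420×43/22 = 457.4458 rpm, dir flips to +; running = +457.4458

+457.4458 rpm (same as input, |ω| = 457.4458 rpm)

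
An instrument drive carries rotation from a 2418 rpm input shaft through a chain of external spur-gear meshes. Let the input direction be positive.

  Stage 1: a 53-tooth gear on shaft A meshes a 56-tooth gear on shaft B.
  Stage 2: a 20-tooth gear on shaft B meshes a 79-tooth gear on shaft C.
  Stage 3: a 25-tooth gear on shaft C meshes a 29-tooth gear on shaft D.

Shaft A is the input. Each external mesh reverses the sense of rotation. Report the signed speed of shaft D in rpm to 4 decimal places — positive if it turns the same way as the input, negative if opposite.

-499.4466 rpm (opposite to input, |ω| = 499.4466 rpm)

Stage 1 [53T→56T]: ω = 2418.0000×53/56 = 2288.4643 rpm, dir flips to −; running = −2288.4643
Stage 2 [20T→79T]: ω = 2288.4643×20/79 = 579.3580 rpm, dir flips to +; running = +579.3580
Stage 3 [25T→29T]: ω = 579.3580×25/29 = 499.4466 rpm, dir flips to −; running = −499.4466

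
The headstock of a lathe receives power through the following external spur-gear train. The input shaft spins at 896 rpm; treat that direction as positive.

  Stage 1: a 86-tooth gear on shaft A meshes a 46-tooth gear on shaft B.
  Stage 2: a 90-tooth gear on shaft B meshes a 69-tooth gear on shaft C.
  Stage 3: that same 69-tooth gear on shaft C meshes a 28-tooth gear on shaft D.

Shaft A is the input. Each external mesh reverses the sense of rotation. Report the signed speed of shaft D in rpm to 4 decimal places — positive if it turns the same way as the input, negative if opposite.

-5384.3478 rpm (opposite to input, |ω| = 5384.3478 rpm)

Stage 1 [86T→46T]: ω = 896.0000×86/46 = 1675.1304 rpm, dir flips to −; running = −1675.1304
Stage 2 [90T→69T]: ω = 1675.1304×90/69 = 2184.9527 rpm, dir flips to +; running = +2184.9527
Stage 3 [69T→28T]: ω = 2184.9527×69/28 = 5384.3478 rpm, dir flips to −; running = −5384.3478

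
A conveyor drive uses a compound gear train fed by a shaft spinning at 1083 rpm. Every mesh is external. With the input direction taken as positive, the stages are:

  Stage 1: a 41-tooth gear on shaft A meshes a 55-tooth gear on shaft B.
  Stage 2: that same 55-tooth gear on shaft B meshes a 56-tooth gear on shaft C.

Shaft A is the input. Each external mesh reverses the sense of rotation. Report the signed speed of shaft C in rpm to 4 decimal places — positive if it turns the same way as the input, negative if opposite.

Stage 1 [41T→55T]: ω = 1083.0000×41/55 = 807.3273 rpm, dir flips to −; running = −807.3273
Stage 2 [55T→56T]: ω = 807.3273×55/56 = 792.9107 rpm, dir flips to +; running = +792.9107

+792.9107 rpm (same as input, |ω| = 792.9107 rpm)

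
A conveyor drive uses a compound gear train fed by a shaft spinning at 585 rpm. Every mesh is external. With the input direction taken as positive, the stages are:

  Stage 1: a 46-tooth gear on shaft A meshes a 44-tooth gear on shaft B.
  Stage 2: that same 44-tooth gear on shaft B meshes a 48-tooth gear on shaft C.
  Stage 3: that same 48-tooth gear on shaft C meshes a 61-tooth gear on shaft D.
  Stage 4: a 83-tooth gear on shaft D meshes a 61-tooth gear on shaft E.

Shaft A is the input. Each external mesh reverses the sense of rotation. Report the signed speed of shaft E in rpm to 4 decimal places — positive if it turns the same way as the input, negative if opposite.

+600.2499 rpm (same as input, |ω| = 600.2499 rpm)

Stage 1 [46T→44T]: ω = 585.0000×46/44 = 611.5909 rpm, dir flips to −; running = −611.5909
Stage 2 [44T→48T]: ω = 611.5909×44/48 = 560.6250 rpm, dir flips to +; running = +560.6250
Stage 3 [48T→61T]: ω = 560.6250×48/61 = 441.1475 rpm, dir flips to −; running = −441.1475
Stage 4 [83T→61T]: ω = 441.1475×83/61 = 600.2499 rpm, dir flips to +; running = +600.2499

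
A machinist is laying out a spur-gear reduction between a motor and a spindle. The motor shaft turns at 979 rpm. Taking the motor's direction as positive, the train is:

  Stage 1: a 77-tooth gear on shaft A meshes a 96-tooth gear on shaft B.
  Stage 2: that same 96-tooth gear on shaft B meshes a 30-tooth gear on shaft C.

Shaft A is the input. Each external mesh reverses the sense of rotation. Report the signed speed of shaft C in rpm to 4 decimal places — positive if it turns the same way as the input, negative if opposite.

Stage 1 [77T→96T]: ω = 979.0000×77/96 = 785.2396 rpm, dir flips to −; running = −785.2396
Stage 2 [96T→30T]: ω = 785.2396×96/30 = 2512.7667 rpm, dir flips to +; running = +2512.7667

+2512.7667 rpm (same as input, |ω| = 2512.7667 rpm)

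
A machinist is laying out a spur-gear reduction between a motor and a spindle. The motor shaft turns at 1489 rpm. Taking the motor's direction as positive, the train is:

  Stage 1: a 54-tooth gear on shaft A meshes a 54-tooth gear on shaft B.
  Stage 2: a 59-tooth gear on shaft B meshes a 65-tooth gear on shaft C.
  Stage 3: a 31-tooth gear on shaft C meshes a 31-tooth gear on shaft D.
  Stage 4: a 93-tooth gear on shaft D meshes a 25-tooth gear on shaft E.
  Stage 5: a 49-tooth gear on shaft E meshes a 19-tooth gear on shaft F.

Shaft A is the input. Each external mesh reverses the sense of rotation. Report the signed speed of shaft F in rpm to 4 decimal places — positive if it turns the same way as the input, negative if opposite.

-12966.3808 rpm (opposite to input, |ω| = 12966.3808 rpm)

Stage 1 [54T→54T]: ω = 1489.0000×54/54 = 1489.0000 rpm, dir flips to −; running = −1489.0000
Stage 2 [59T→65T]: ω = 1489.0000×59/65 = 1351.5538 rpm, dir flips to +; running = +1351.5538
Stage 3 [31T→31T]: ω = 1351.5538×31/31 = 1351.5538 rpm, dir flips to −; running = −1351.5538
Stage 4 [93T→25T]: ω = 1351.5538×93/25 = 5027.7803 rpm, dir flips to +; running = +5027.7803
Stage 5 [49T→19T]: ω = 5027.7803×49/19 = 12966.3808 rpm, dir flips to −; running = −12966.3808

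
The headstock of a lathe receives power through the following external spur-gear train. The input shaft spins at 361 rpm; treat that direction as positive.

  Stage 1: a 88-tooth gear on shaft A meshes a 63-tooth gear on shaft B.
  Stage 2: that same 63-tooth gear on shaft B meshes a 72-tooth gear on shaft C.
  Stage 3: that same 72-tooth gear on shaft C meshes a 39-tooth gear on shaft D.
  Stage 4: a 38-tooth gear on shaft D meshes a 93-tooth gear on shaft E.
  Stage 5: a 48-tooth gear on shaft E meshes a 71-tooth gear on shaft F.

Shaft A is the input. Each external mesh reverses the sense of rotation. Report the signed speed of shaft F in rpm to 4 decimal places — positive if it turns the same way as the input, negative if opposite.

-225.0136 rpm (opposite to input, |ω| = 225.0136 rpm)

Stage 1 [88T→63T]: ω = 361.0000×88/63 = 504.2540 rpm, dir flips to −; running = −504.2540
Stage 2 [63T→72T]: ω = 504.2540×63/72 = 441.2222 rpm, dir flips to +; running = +441.2222
Stage 3 [72T→39T]: ω = 441.2222×72/39 = 814.5641 rpm, dir flips to −; running = −814.5641
Stage 4 [38T→93T]: ω = 814.5641×38/93 = 332.8326 rpm, dir flips to +; running = +332.8326
Stage 5 [48T→71T]: ω = 332.8326×48/71 = 225.0136 rpm, dir flips to −; running = −225.0136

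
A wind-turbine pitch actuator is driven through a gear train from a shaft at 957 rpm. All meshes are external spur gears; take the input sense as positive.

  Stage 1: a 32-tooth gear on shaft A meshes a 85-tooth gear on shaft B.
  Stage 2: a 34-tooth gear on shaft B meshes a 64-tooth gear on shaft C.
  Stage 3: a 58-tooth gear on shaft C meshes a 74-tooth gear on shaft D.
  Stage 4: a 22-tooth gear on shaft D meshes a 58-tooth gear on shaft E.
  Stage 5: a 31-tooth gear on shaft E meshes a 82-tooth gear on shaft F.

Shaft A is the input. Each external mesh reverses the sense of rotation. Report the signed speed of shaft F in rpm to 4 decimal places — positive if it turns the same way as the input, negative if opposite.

Stage 1 [32T→85T]: ω = 957.0000×32/85 = 360.2824 rpm, dir flips to −; running = −360.2824
Stage 2 [34T→64T]: ω = 360.2824×34/64 = 191.4000 rpm, dir flips to +; running = +191.4000
Stage 3 [58T→74T]: ω = 191.4000×58/74 = 150.0162 rpm, dir flips to −; running = −150.0162
Stage 4 [22T→58T]: ω = 150.0162×22/58 = 56.9027 rpm, dir flips to +; running = +56.9027
Stage 5 [31T→82T]: ω = 56.9027×31/82 = 21.5120 rpm, dir flips to −; running = −21.5120

-21.5120 rpm (opposite to input, |ω| = 21.5120 rpm)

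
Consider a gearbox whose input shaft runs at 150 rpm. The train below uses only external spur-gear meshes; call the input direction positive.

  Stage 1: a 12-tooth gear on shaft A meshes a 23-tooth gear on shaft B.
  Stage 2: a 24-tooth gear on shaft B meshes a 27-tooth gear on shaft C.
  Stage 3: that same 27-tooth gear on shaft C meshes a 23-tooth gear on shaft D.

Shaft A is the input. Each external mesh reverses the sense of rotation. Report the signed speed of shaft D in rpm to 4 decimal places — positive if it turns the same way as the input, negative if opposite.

-81.6635 rpm (opposite to input, |ω| = 81.6635 rpm)

Stage 1 [12T→23T]: ω = 150.0000×12/23 = 78.2609 rpm, dir flips to −; running = −78.2609
Stage 2 [24T→27T]: ω = 78.2609×24/27 = 69.5652 rpm, dir flips to +; running = +69.5652
Stage 3 [27T→23T]: ω = 69.5652×27/23 = 81.6635 rpm, dir flips to −; running = −81.6635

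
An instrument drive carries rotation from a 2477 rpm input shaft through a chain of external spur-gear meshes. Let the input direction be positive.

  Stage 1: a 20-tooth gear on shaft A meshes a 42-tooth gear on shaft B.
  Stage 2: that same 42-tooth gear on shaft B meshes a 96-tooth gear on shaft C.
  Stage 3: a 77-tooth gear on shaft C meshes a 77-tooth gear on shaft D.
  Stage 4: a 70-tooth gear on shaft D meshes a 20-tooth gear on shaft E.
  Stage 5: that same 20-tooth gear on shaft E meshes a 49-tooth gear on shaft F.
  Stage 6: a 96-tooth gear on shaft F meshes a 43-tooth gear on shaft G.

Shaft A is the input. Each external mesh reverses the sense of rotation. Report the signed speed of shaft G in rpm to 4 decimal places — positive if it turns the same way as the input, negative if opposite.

+1645.8472 rpm (same as input, |ω| = 1645.8472 rpm)

Stage 1 [20T→42T]: ω = 2477.0000×20/42 = 1179.5238 rpm, dir flips to −; running = −1179.5238
Stage 2 [42T→96T]: ω = 1179.5238×42/96 = 516.0417 rpm, dir flips to +; running = +516.0417
Stage 3 [77T→77T]: ω = 516.0417×77/77 = 516.0417 rpm, dir flips to −; running = −516.0417
Stage 4 [70T→20T]: ω = 516.0417×70/20 = 1806.1458 rpm, dir flips to +; running = +1806.1458
Stage 5 [20T→49T]: ω = 1806.1458×20/49 = 737.2024 rpm, dir flips to −; running = −737.2024
Stage 6 [96T→43T]: ω = 737.2024×96/43 = 1645.8472 rpm, dir flips to +; running = +1645.8472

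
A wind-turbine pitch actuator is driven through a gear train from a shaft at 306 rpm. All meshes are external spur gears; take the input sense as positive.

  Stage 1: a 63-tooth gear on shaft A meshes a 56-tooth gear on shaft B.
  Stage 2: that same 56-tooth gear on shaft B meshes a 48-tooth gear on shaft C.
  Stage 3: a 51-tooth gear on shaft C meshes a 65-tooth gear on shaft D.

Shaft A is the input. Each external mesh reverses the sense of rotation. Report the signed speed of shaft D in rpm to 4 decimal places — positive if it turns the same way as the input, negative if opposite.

-315.1212 rpm (opposite to input, |ω| = 315.1212 rpm)

Stage 1 [63T→56T]: ω = 306.0000×63/56 = 344.2500 rpm, dir flips to −; running = −344.2500
Stage 2 [56T→48T]: ω = 344.2500×56/48 = 401.6250 rpm, dir flips to +; running = +401.6250
Stage 3 [51T→65T]: ω = 401.6250×51/65 = 315.1212 rpm, dir flips to −; running = −315.1212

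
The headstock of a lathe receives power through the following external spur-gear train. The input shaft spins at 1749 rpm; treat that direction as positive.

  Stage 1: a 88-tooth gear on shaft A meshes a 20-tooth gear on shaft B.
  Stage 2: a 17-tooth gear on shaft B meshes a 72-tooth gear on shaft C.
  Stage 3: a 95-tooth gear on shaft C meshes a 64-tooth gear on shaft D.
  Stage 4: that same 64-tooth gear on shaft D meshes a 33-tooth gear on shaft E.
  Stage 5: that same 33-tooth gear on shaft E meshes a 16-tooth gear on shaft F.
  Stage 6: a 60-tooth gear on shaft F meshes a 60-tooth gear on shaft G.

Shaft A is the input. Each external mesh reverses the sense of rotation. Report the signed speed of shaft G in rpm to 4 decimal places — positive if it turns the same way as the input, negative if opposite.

Stage 1 [88T→20T]: ω = 1749.0000×88/20 = 7695.6000 rpm, dir flips to −; running = −7695.6000
Stage 2 [17T→72T]: ω = 7695.6000×17/72 = 1817.0167 rpm, dir flips to +; running = +1817.0167
Stage 3 [95T→64T]: ω = 1817.0167×95/64 = 2697.1341 rpm, dir flips to −; running = −2697.1341
Stage 4 [64T→33T]: ω = 2697.1341×64/33 = 5230.8056 rpm, dir flips to +; running = +5230.8056
Stage 5 [33T→16T]: ω = 5230.8056×33/16 = 10788.5365 rpm, dir flips to −; running = −10788.5365
Stage 6 [60T→60T]: ω = 10788.5365×60/60 = 10788.5365 rpm, dir flips to +; running = +10788.5365

+10788.5365 rpm (same as input, |ω| = 10788.5365 rpm)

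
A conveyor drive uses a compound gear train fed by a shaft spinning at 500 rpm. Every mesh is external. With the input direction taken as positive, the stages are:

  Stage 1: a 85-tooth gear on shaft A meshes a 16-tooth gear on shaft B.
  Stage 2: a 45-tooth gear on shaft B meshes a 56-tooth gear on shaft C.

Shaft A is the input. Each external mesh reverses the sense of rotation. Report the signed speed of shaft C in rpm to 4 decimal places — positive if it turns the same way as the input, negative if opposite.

+2134.4866 rpm (same as input, |ω| = 2134.4866 rpm)

Stage 1 [85T→16T]: ω = 500.0000×85/16 = 2656.2500 rpm, dir flips to −; running = −2656.2500
Stage 2 [45T→56T]: ω = 2656.2500×45/56 = 2134.4866 rpm, dir flips to +; running = +2134.4866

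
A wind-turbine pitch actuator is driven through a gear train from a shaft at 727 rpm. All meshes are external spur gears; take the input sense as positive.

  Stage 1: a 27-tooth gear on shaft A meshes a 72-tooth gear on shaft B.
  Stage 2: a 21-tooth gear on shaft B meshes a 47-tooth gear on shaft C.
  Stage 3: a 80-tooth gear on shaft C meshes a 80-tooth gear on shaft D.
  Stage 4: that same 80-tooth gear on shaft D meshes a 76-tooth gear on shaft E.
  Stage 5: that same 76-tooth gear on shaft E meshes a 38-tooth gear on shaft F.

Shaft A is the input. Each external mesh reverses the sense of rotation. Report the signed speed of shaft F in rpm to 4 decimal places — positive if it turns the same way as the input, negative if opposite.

-256.4446 rpm (opposite to input, |ω| = 256.4446 rpm)

Stage 1 [27T→72T]: ω = 727.0000×27/72 = 272.6250 rpm, dir flips to −; running = −272.6250
Stage 2 [21T→47T]: ω = 272.6250×21/47 = 121.8112 rpm, dir flips to +; running = +121.8112
Stage 3 [80T→80T]: ω = 121.8112×80/80 = 121.8112 rpm, dir flips to −; running = −121.8112
Stage 4 [80T→76T]: ω = 121.8112×80/76 = 128.2223 rpm, dir flips to +; running = +128.2223
Stage 5 [76T→38T]: ω = 128.2223×76/38 = 256.4446 rpm, dir flips to −; running = −256.4446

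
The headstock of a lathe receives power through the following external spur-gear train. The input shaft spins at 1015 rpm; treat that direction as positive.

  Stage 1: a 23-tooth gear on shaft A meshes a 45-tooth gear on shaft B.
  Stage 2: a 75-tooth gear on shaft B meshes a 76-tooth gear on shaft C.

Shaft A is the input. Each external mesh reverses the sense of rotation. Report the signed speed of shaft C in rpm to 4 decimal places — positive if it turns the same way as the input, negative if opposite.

Stage 1 [23T→45T]: ω = 1015.0000×23/45 = 518.7778 rpm, dir flips to −; running = −518.7778
Stage 2 [75T→76T]: ω = 518.7778×75/76 = 511.9518 rpm, dir flips to +; running = +511.9518

+511.9518 rpm (same as input, |ω| = 511.9518 rpm)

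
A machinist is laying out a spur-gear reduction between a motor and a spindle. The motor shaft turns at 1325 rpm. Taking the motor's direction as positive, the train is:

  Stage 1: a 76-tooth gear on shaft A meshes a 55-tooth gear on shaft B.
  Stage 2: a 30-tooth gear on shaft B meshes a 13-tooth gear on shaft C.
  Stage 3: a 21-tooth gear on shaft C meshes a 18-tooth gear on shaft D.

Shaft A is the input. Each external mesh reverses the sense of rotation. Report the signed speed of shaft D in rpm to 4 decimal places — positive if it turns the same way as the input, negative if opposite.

Stage 1 [76T→55T]: ω = 1325.0000×76/55 = 1830.9091 rpm, dir flips to −; running = −1830.9091
Stage 2 [30T→13T]: ω = 1830.9091×30/13 = 4225.1748 rpm, dir flips to +; running = +4225.1748
Stage 3 [21T→18T]: ω = 4225.1748×21/18 = 4929.3706 rpm, dir flips to −; running = −4929.3706

-4929.3706 rpm (opposite to input, |ω| = 4929.3706 rpm)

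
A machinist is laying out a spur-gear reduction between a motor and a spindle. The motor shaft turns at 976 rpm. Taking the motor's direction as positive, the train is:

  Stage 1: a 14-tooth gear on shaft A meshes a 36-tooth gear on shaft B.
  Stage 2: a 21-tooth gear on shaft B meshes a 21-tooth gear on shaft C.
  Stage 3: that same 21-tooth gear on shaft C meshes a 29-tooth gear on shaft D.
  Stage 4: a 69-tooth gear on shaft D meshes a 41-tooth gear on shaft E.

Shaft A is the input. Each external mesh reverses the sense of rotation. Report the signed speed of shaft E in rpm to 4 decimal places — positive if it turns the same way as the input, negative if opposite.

Stage 1 [14T→36T]: ω = 976.0000×14/36 = 379.5556 rpm, dir flips to −; running = −379.5556
Stage 2 [21T→21T]: ω = 379.5556×21/21 = 379.5556 rpm, dir flips to +; running = +379.5556
Stage 3 [21T→29T]: ω = 379.5556×21/29 = 274.8506 rpm, dir flips to −; running = −274.8506
Stage 4 [69T→41T]: ω = 274.8506×69/41 = 462.5534 rpm, dir flips to +; running = +462.5534

+462.5534 rpm (same as input, |ω| = 462.5534 rpm)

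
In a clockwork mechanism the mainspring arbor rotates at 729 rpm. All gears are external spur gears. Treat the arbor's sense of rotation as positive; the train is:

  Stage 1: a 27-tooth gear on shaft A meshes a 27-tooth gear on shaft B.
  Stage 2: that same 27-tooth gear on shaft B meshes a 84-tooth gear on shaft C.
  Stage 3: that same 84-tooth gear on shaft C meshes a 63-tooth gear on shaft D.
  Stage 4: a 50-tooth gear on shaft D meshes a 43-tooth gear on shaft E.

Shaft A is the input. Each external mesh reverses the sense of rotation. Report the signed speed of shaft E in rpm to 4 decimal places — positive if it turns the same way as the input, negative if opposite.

+363.2890 rpm (same as input, |ω| = 363.2890 rpm)

Stage 1 [27T→27T]: ω = 729.0000×27/27 = 729.0000 rpm, dir flips to −; running = −729.0000
Stage 2 [27T→84T]: ω = 729.0000×27/84 = 234.3214 rpm, dir flips to +; running = +234.3214
Stage 3 [84T→63T]: ω = 234.3214×84/63 = 312.4286 rpm, dir flips to −; running = −312.4286
Stage 4 [50T→43T]: ω = 312.4286×50/43 = 363.2890 rpm, dir flips to +; running = +363.2890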